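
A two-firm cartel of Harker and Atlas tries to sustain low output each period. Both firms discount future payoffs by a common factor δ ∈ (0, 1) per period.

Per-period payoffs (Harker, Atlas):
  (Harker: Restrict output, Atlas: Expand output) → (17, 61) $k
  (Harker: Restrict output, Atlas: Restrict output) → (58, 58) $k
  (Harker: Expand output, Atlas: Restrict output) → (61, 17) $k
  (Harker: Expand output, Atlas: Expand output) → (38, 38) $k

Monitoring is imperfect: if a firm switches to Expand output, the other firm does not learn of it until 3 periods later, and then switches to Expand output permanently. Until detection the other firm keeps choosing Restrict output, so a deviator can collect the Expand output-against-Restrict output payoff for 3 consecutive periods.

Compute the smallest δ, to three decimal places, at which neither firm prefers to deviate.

Deviating for the 3 undetected periods gains 61−58 = 3 per period over cooperation, then loses 58−38 = 20 per period forever once punishment starts.
Gain: 3(1 + δ + … + δ^2); loss: 20·δ^3/(1−δ).
No profitable deviation ⇔ 3(1−δ^3) ≤ 20·δ^3, i.e. δ^3 ≥ 3/(3+20) = 3/23.
Hence δ ≥ (3/23)^(1/3) ≈ 0.507.

0.507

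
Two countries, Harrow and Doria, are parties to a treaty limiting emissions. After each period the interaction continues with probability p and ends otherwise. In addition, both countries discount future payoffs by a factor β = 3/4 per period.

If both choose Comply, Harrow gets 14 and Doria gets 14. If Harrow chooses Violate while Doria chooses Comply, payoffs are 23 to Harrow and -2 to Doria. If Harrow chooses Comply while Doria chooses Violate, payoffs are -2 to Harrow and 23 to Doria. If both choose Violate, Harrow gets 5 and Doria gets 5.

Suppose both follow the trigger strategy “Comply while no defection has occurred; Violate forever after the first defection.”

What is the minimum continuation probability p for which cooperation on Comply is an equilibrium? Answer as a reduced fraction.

Expected continuation weight on next period's payoff is β·p = 3/4·p, which plays the role of the discount factor.
Cooperation requires 3/4·p ≥ (23−14)/(23−5) = 1/2, hence p ≥ 2/3.

2/3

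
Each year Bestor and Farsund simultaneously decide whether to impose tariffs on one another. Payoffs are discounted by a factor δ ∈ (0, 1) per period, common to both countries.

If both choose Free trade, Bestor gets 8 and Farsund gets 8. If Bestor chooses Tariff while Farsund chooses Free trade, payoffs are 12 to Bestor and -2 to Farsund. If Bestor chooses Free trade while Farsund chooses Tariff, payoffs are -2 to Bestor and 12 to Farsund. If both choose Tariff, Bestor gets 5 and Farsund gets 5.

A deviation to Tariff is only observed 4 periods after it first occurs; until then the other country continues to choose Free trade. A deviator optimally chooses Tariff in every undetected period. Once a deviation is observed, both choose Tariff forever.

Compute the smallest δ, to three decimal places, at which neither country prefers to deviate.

Deviating for the 4 undetected periods gains 12−8 = 4 per period over cooperation, then loses 8−5 = 3 per period forever once punishment starts.
Gain: 4(1 + δ + … + δ^3); loss: 3·δ^4/(1−δ).
No profitable deviation ⇔ 4(1−δ^4) ≤ 3·δ^4, i.e. δ^4 ≥ 4/(4+3) = 4/7.
Hence δ ≥ (4/7)^(1/4) ≈ 0.869.

0.869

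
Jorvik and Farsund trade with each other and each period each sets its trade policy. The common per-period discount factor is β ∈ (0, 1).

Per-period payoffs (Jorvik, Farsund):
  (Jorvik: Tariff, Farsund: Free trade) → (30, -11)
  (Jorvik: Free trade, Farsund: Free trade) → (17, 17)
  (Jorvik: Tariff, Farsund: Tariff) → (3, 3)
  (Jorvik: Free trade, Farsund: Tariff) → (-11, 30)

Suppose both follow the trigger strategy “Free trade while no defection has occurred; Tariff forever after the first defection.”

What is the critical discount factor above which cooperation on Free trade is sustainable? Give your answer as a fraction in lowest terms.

13/27

Under grim trigger the critical discount factor is (T−C)/(T−P) with T = 30, C = 17, P = 3.
β* = (30−17)/(30−3) = 13/27.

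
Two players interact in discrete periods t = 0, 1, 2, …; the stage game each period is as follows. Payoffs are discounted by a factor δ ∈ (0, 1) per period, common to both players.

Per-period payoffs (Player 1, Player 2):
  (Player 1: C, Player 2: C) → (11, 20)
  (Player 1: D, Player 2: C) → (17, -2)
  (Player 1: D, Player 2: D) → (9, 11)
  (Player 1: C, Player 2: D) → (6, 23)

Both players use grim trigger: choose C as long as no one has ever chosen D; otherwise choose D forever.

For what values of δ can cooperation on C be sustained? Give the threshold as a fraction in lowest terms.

3/4

Player 1's threshold: (17−11)/(17−9) = 3/4.
Player 2's threshold: (23−20)/(23−11) = 1/4.
3/4 > 1/4, so Player 1 binds and δ* = 3/4.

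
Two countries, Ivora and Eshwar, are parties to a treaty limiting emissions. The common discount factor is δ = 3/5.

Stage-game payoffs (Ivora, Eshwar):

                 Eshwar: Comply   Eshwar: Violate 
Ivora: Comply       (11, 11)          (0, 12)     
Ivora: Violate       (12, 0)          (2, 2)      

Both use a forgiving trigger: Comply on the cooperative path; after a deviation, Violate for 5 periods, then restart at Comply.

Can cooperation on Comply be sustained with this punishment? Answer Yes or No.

IC: δ+…+δ^5 ≥ (12−11)/(11−2) = 1/9.
At δ = 3/5: partial sum = 1.3834 ≥ 0.1111. Cooperation sustainable.

Yes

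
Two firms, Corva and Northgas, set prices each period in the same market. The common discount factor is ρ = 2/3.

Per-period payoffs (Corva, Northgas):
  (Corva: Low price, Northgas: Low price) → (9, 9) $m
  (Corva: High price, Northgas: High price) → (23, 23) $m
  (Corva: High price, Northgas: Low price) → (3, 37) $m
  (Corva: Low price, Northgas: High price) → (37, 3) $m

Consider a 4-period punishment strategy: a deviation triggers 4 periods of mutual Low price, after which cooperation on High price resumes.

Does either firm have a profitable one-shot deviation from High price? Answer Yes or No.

No

Comparing payoff streams over the 5 periods until play realigns: cooperate → 23(1+ρ+…+ρ^4); deviate → 37 + 9(ρ+…+ρ^4).
Cooperation is sustained iff (23−9)(ρ+…+ρ^4) ≥ 37−23.
ρ+…+ρ^4 = 2/3·(1−(2/3)^4)/(1−2/3) = 1.6049, and (37−23)/(23−9) = 1.0000.
1.6049 ≥ 1.0000, so cooperation is sustainable.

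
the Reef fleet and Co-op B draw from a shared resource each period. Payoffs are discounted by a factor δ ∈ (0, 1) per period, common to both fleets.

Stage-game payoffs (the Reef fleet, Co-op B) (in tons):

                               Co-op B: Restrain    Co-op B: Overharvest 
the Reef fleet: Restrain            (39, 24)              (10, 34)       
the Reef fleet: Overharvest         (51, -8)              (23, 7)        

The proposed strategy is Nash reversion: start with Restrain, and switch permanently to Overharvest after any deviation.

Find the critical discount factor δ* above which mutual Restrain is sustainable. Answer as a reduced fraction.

3/7

the Reef fleet: cooperation gives 39 each period; deviation gives 51 once then 23 forever.
  39/(1−δ) ≥ 51 + 23δ/(1−δ) ⇒ δ ≥ 12/28 = 3/7.
Co-op B: cooperation gives 24 each period; deviation gives 34 once then 7 forever.
  δ ≥ 10/27.
Both must hold, so the binding constraint is the Reef fleet's: δ ≥ 3/7.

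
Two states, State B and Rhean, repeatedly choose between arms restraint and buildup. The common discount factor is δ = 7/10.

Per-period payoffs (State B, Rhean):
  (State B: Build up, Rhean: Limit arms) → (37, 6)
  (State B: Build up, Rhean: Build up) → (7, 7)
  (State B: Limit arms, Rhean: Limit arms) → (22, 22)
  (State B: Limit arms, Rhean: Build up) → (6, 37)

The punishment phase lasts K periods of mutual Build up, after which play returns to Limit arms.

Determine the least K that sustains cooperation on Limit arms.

No profitable deviation requires (22−7)(δ+…+δ^K) ≥ 37−22, i.e. δ+…+δ^K ≥ 1 ≈ 1.0000.
With δ = 7/10, the partial sums are K=1: 0.7000, K=2: 1.1900.
K = 2 is the first length at which the sum reaches 1.0000.

2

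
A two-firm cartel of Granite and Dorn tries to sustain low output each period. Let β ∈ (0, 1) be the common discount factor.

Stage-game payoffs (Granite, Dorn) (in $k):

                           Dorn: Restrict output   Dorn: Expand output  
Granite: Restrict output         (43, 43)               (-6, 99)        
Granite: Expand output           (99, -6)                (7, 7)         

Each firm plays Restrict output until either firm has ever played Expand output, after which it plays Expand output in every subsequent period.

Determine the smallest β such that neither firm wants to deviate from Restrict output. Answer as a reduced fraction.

One-period gain from deviating is 99 − 43 = 56. The loss is 43 − 7 = 36 in every subsequent period, with present value 36·β/(1−β).
Deviation is unprofitable when 36·β/(1−β) ≥ 56, i.e. β/(1−β) ≥ 14/9.
Equivalently β ≥ 56/(56+36) = 14/23.

14/23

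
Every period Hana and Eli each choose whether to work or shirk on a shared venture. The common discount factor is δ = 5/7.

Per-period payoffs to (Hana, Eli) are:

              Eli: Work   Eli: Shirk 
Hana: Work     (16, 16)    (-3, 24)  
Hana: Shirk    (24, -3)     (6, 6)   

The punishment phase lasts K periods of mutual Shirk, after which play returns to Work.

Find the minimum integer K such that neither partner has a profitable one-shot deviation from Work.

IC: δ(1−δ^K)/(1−δ) ≥ (24−16)/(16−6) = 4/5.
With δ = 5/7: need 1 − δ^K ≥ 4/5·(1−5/7)/(5/7), i.e. δ^K ≤ 0.6800.
Since (5/7)^1 = 0.7143 and (5/7)^2 = 0.5102, the smallest such K is 2.

2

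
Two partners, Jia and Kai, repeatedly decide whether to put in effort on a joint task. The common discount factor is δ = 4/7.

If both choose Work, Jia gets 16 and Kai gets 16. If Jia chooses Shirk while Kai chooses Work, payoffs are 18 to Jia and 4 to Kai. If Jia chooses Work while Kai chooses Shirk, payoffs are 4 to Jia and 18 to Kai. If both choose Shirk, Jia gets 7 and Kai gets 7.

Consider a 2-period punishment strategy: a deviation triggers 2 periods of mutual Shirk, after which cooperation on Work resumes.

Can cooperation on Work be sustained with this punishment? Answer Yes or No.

A one-shot deviation gives 18 now, then 7 for 2 periods, then back to 16.
Gain from deviating: (18−16) today; loss: (16−7) in each of the next 2 periods.
No-deviation condition: (16−7)(δ+…+δ^2) ≥ 18−16, i.e. δ+…+δ^2 ≥ 2/9.
At δ = 4/7: δ+…+δ^2 = 0.8980 ≥ 0.2222.
So cooperation is sustainable.

Yes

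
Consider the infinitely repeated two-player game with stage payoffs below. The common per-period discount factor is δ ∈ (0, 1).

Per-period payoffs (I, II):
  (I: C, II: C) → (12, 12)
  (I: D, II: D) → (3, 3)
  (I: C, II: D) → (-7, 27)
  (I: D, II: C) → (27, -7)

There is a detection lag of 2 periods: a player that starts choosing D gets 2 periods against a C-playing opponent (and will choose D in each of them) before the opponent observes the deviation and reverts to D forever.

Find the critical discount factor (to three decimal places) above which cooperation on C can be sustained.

A deviator earns 27 for 2 periods, then 3 forever; cooperating earns 12 forever. Multiplying the IC by (1−δ):
12 ≥ 27(1−δ^2) + 3δ^2, so 24·δ^2 ≥ 15 and δ^2 ≥ 5/8.
δ ≥ (5/8)^(1/2) ≈ 0.791.

0.791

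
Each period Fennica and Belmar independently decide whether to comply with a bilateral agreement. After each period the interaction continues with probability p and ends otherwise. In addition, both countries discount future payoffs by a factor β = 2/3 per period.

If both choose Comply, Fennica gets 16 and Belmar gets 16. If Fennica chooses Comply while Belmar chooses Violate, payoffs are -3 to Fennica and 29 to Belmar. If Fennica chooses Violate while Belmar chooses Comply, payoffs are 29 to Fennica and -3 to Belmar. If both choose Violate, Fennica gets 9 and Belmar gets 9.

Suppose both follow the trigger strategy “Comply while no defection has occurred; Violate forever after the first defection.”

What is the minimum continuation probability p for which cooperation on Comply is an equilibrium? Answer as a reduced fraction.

With continuation probability p and discount β, the effective per-period discount factor is βp.
Grim-trigger IC: βp ≥ (29−16)/(29−9) = 13/20.
So p ≥ (13/20)/(2/3) = 39/40.

39/40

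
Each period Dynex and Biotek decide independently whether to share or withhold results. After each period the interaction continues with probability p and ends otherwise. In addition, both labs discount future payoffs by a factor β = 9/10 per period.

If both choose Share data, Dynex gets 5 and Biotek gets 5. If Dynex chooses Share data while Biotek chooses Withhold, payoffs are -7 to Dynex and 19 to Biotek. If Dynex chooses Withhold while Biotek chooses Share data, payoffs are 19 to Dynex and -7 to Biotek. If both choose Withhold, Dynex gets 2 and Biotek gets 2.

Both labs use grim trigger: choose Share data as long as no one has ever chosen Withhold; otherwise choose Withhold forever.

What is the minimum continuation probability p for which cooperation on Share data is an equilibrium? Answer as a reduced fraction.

With continuation probability p and discount β, the effective per-period discount factor is βp.
Grim-trigger IC: βp ≥ (19−5)/(19−2) = 14/17.
So p ≥ (14/17)/(9/10) = 140/153.

140/153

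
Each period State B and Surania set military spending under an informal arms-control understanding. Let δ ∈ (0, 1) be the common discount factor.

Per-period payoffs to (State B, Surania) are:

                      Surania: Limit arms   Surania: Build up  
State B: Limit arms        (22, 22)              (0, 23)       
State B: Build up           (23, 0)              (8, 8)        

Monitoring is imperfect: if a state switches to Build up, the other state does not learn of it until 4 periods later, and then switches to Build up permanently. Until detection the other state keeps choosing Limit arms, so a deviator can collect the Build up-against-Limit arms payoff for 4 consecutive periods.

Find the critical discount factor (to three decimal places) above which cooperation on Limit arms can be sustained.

Deviating for the 4 undetected periods gains 23−22 = 1 per period over cooperation, then loses 22−8 = 14 per period forever once punishment starts.
Gain: 1(1 + δ + … + δ^3); loss: 14·δ^4/(1−δ).
No profitable deviation ⇔ 1(1−δ^4) ≤ 14·δ^4, i.e. δ^4 ≥ 1/(1+14) = 1/15.
Hence δ ≥ (1/15)^(1/4) ≈ 0.508.

0.508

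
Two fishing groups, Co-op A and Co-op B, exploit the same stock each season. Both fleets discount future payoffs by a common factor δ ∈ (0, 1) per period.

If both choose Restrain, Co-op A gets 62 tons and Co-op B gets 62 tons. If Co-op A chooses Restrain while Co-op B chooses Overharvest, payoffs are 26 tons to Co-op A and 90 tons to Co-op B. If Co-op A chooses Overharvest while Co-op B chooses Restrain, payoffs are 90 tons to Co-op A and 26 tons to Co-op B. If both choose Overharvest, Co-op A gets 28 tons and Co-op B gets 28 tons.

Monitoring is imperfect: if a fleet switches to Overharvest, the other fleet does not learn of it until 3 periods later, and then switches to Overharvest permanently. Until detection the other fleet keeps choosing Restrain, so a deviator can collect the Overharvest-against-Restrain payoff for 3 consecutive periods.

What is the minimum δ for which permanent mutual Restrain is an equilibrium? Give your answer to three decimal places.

Deviating for the 3 undetected periods gains 90−62 = 28 per period over cooperation, then loses 62−28 = 34 per period forever once punishment starts.
Gain: 28(1 + δ + … + δ^2); loss: 34·δ^3/(1−δ).
No profitable deviation ⇔ 28(1−δ^3) ≤ 34·δ^3, i.e. δ^3 ≥ 28/(28+34) = 14/31.
Hence δ ≥ (14/31)^(1/3) ≈ 0.767.

0.767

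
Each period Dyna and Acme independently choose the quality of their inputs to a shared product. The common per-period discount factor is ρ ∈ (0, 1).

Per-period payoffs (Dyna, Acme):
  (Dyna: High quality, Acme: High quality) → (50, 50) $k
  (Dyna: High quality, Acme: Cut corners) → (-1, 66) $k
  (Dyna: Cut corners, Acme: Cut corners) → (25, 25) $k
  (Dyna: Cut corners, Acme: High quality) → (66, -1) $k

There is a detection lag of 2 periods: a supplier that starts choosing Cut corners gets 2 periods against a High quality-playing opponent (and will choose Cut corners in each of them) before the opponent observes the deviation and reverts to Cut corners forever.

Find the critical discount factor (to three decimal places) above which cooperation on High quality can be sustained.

The best deviation is to choose Cut corners for all 2 undetected periods, earning 66 each, then 25 forever once detected.
Deviation value: 66(1−ρ^2)/(1−ρ) + 25ρ^2/(1−ρ); cooperation value: 50/(1−ρ).
IC: 50 ≥ 66(1−ρ^2) + 25ρ^2 = 66 − 41ρ^2.
So ρ^2 ≥ 16/41, giving ρ ≥ (16/41)^(1/2) ≈ 0.625.

0.625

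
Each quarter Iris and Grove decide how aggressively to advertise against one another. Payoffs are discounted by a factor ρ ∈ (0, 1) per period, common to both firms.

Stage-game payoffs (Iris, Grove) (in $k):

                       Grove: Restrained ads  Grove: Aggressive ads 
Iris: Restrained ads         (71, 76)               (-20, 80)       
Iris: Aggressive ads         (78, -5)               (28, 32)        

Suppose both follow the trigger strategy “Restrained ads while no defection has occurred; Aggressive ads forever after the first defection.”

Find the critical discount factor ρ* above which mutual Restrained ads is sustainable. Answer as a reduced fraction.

For Iris: deviation gain 78−71 = 7, per-period punishment loss 71−28 = 43. IC gives ρ ≥ 7/50.
For Grove: gain 4, loss 44 per period, so ρ ≥ 4/48 = 1/12.
The tighter constraint is Iris's, so cooperation needs ρ ≥ 7/50.

7/50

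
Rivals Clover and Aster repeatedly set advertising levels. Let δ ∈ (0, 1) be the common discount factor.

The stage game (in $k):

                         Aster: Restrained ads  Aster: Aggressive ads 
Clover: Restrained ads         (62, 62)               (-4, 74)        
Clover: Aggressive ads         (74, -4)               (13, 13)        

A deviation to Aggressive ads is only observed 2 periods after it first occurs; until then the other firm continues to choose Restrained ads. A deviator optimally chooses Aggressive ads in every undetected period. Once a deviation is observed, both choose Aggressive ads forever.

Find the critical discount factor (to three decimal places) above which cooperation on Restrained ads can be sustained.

0.444

A deviator earns 74 for 2 periods, then 13 forever; cooperating earns 62 forever. Multiplying the IC by (1−δ):
62 ≥ 74(1−δ^2) + 13δ^2, so 61·δ^2 ≥ 12 and δ^2 ≥ 12/61.
δ ≥ (12/61)^(1/2) ≈ 0.444.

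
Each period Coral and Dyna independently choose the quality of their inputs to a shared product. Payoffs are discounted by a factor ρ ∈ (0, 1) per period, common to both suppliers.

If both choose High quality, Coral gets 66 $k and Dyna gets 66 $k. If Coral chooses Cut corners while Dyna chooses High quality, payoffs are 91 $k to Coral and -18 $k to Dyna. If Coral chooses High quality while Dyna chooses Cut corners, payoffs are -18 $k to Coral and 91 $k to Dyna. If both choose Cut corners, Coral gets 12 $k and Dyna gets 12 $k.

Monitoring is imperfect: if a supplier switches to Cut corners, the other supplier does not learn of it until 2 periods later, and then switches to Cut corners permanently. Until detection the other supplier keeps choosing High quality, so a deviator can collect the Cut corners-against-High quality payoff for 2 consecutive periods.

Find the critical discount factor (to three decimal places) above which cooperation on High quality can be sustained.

The best deviation is to choose Cut corners for all 2 undetected periods, earning 91 each, then 12 forever once detected.
Deviation value: 91(1−ρ^2)/(1−ρ) + 12ρ^2/(1−ρ); cooperation value: 66/(1−ρ).
IC: 66 ≥ 91(1−ρ^2) + 12ρ^2 = 91 − 79ρ^2.
So ρ^2 ≥ 25/79, giving ρ ≥ (25/79)^(1/2) ≈ 0.563.

0.563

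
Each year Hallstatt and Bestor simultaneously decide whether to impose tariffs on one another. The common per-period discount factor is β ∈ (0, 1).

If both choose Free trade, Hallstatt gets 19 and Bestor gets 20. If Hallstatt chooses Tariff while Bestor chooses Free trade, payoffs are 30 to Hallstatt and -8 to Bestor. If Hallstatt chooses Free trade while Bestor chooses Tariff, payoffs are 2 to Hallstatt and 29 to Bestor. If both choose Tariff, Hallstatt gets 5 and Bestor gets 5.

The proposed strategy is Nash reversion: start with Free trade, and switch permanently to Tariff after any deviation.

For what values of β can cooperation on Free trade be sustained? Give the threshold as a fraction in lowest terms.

For Hallstatt: deviation gain 30−19 = 11, per-period punishment loss 19−5 = 14. IC gives β ≥ 11/25.
For Bestor: gain 9, loss 15 per period, so β ≥ 9/24 = 3/8.
The tighter constraint is Hallstatt's, so cooperation needs β ≥ 11/25.

11/25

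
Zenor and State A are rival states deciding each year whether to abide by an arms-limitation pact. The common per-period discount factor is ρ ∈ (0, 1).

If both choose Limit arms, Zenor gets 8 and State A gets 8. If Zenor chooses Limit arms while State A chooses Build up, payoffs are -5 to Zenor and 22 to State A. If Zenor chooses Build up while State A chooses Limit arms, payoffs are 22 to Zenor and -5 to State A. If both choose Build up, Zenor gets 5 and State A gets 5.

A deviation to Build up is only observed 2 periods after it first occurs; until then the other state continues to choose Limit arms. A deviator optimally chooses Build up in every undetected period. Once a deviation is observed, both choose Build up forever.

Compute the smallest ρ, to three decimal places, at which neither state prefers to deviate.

0.907

The best deviation is to choose Build up for all 2 undetected periods, earning 22 each, then 5 forever once detected.
Deviation value: 22(1−ρ^2)/(1−ρ) + 5ρ^2/(1−ρ); cooperation value: 8/(1−ρ).
IC: 8 ≥ 22(1−ρ^2) + 5ρ^2 = 22 − 17ρ^2.
So ρ^2 ≥ 14/17, giving ρ ≥ (14/17)^(1/2) ≈ 0.907.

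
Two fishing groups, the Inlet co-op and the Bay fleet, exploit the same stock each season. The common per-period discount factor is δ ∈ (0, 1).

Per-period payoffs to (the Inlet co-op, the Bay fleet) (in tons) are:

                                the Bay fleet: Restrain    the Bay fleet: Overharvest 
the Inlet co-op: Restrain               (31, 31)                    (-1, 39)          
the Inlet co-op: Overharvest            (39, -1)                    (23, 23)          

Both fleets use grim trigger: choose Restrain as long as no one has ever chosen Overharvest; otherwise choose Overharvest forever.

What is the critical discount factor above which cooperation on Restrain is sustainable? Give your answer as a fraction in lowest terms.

31/(1−δ) ≥ 39 + 23δ/(1−δ)
31 ≥ 39 − 16δ
δ ≥ 8/16 = 1/2.

1/2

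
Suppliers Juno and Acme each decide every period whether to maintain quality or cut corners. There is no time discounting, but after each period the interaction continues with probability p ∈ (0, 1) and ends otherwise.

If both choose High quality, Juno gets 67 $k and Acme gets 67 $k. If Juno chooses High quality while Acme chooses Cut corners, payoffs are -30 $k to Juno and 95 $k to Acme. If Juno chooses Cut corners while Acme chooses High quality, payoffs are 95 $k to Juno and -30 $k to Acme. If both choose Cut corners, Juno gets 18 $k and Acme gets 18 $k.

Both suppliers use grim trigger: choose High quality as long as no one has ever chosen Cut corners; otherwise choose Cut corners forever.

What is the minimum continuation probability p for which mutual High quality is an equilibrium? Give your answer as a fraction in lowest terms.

Expected cooperation value is 67 + p·67 + p²·67 + … = 67/(1−p); deviation gives 95 + p·18/(1−p).
67 ≥ 95(1−p) + 18p ⇒ 77p ≥ 28 ⇒ p ≥ 28/77 = 4/11.

4/11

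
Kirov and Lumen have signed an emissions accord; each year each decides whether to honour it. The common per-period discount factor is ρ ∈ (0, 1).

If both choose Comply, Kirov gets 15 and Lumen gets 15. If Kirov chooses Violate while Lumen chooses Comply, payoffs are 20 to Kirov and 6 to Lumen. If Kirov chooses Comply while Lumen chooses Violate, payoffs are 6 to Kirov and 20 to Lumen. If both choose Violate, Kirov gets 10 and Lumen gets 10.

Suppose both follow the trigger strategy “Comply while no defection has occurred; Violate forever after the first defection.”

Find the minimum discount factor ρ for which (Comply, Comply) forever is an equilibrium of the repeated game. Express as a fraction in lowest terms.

1/2

Cooperation forever yields 15 each period: 15/(1−ρ).
Deviating yields 20 once, then 10 forever: 20 + 10ρ/(1−ρ).
No profitable deviation requires 15/(1−ρ) ≥ 20 + 10ρ/(1−ρ).
Multiplying by (1−ρ): 15 ≥ 20(1−ρ) + 10ρ = 20 − 10ρ.
So 10ρ ≥ 5, i.e. ρ ≥ 5/10 = 1/2.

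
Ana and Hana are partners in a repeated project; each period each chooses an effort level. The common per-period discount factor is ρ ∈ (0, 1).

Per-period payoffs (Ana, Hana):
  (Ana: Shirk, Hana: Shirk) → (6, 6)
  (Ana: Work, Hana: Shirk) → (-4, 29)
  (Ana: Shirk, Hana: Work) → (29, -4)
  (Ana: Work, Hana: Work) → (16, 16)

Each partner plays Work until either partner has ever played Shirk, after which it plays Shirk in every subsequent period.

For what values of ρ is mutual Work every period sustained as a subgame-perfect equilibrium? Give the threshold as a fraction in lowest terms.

13/23

16/(1−ρ) ≥ 29 + 6ρ/(1−ρ)
16 ≥ 29 − 23ρ
ρ ≥ 13/23.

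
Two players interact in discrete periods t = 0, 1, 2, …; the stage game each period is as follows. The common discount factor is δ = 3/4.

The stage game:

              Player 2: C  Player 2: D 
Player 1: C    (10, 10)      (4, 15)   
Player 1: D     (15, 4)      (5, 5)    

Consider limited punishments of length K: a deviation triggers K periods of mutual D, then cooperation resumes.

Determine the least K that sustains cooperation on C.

2

Need Σ_{k=1}^{K} δ^k ≥ (15−10)/(10−5) = 1.0000 at δ = 3/4.
At K = 1 the sum is 0.7500 < 1.0000; at K = 2 it is 1.3125 ≥ 1.0000.
So the minimum punishment length is K = 2.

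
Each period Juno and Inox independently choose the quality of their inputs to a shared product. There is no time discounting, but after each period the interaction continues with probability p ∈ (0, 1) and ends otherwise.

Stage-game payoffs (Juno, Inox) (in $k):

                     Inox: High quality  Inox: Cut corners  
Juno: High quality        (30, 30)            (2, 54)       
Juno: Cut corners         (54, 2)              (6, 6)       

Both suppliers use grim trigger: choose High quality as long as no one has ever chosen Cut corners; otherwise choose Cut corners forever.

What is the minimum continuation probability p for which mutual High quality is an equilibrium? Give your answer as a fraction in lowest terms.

1/2

Expected cooperation value is 30 + p·30 + p²·30 + … = 30/(1−p); deviation gives 54 + p·6/(1−p).
30 ≥ 54(1−p) + 6p ⇒ 48p ≥ 24 ⇒ p ≥ 24/48 = 1/2.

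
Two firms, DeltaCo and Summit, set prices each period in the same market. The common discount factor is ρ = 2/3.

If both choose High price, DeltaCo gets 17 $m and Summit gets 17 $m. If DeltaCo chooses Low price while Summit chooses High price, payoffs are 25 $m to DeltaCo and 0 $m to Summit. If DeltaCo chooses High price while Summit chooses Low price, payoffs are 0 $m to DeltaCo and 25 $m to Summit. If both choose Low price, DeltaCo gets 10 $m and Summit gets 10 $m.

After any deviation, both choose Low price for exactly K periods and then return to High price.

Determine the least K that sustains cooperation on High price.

3

IC: ρ(1−ρ^K)/(1−ρ) ≥ (25−17)/(17−10) = 8/7.
With ρ = 2/3: need 1 − ρ^K ≥ 8/7·(1−2/3)/(2/3), i.e. ρ^K ≤ 0.4286.
Since (2/3)^2 = 0.4444 and (2/3)^3 = 0.2963, the smallest such K is 3.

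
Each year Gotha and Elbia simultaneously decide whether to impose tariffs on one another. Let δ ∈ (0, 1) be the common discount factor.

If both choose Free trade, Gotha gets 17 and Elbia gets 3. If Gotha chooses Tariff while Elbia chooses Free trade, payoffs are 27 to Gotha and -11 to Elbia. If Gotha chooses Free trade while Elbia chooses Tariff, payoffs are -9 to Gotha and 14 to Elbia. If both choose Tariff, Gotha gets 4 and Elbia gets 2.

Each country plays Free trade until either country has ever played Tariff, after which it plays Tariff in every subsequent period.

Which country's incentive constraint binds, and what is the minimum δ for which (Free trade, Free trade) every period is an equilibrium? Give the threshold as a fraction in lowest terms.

Gotha: cooperation gives 17 each period; deviation gives 27 once then 4 forever.
  17/(1−δ) ≥ 27 + 4δ/(1−δ) ⇒ δ ≥ 10/23.
Elbia: cooperation gives 3 each period; deviation gives 14 once then 2 forever.
  δ ≥ 11/12.
Both must hold, so the binding constraint is Elbia's: δ ≥ 11/12.

Elbia; δ ≥ 11/12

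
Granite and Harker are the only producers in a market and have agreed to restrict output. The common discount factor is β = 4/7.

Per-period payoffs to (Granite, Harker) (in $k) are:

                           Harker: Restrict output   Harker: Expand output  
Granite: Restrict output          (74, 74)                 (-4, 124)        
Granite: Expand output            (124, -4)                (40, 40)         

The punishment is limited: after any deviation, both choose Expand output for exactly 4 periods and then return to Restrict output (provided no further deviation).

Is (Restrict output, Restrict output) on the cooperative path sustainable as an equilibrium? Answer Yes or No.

No

A one-shot deviation gives 124 now, then 40 for 4 periods, then back to 74.
Gain from deviating: (124−74) today; loss: (74−40) in each of the next 4 periods.
No-deviation condition: (74−40)(β+…+β^4) ≥ 124−74, i.e. β+…+β^4 ≥ 25/17.
At β = 4/7: β+…+β^4 = 1.1912 < 1.4706.
So cooperation is not sustainable.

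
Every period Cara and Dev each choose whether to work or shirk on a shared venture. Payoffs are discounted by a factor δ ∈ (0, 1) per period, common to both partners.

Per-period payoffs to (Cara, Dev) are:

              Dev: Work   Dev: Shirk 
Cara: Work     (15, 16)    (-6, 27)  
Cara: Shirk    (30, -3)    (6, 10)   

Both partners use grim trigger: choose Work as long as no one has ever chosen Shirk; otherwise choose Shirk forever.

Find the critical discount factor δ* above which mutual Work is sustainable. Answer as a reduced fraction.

11/17

Cara's threshold: (30−15)/(30−6) = 5/8.
Dev's threshold: (27−16)/(27−10) = 11/17.
5/8 < 11/17, so Dev binds and δ* = 11/17.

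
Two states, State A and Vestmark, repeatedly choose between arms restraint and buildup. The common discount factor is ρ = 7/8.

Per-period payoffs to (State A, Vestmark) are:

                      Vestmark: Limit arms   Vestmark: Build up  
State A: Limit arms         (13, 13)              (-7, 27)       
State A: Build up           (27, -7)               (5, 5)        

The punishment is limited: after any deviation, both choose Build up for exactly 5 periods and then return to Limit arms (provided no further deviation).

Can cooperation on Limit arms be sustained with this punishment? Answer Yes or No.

IC: ρ+…+ρ^5 ≥ (27−13)/(13−5) = 7/4.
At ρ = 7/8: partial sum = 3.4096 ≥ 1.7500. Cooperation sustainable.

Yes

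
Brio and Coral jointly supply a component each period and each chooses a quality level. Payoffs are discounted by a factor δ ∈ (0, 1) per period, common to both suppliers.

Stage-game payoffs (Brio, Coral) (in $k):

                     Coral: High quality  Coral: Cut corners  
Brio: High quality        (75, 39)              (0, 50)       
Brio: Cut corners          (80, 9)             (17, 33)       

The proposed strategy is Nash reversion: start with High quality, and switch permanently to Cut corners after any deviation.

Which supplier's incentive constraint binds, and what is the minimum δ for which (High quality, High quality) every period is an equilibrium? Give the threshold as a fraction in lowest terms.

Coral; δ ≥ 11/17

For Brio: deviation gain 80−75 = 5, per-period punishment loss 75−17 = 58. IC gives δ ≥ 5/63.
For Coral: gain 11, loss 6 per period, so δ ≥ 11/17.
The tighter constraint is Coral's, so cooperation needs δ ≥ 11/17.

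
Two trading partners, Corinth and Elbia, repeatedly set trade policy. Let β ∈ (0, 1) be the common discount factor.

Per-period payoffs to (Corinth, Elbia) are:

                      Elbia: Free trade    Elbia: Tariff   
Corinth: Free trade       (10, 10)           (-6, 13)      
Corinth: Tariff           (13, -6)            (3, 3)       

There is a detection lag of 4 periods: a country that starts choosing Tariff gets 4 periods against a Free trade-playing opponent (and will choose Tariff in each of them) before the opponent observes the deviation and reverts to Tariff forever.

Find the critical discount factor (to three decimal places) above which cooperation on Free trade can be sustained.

0.740

The best deviation is to choose Tariff for all 4 undetected periods, earning 13 each, then 3 forever once detected.
Deviation value: 13(1−β^4)/(1−β) + 3β^4/(1−β); cooperation value: 10/(1−β).
IC: 10 ≥ 13(1−β^4) + 3β^4 = 13 − 10β^4.
So β^4 ≥ 3/10, giving β ≥ (3/10)^(1/4) ≈ 0.740.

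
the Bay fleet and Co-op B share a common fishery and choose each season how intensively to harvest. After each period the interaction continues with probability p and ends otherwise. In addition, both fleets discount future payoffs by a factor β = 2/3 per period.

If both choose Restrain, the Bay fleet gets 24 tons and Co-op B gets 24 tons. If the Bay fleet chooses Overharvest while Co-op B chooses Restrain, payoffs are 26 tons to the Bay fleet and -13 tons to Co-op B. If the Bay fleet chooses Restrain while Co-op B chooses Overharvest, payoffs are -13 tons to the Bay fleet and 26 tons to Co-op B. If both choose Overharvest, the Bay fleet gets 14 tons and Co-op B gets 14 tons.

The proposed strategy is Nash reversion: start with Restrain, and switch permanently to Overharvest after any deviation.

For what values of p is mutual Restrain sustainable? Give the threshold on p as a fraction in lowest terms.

With continuation probability p and discount β, the effective per-period discount factor is βp.
Grim-trigger IC: βp ≥ (26−24)/(26−14) = 1/6.
So p ≥ (1/6)/(2/3) = 1/4.

1/4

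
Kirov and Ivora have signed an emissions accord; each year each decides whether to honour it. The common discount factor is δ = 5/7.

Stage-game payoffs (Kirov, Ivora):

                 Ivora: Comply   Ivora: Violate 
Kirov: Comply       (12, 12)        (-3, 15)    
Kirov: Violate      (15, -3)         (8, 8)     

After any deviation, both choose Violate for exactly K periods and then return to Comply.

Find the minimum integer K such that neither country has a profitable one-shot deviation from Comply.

2

IC: δ(1−δ^K)/(1−δ) ≥ (15−12)/(12−8) = 3/4.
With δ = 5/7: need 1 − δ^K ≥ 3/4·(1−5/7)/(5/7), i.e. δ^K ≤ 0.7000.
Since (5/7)^1 = 0.7143 and (5/7)^2 = 0.5102, the smallest such K is 2.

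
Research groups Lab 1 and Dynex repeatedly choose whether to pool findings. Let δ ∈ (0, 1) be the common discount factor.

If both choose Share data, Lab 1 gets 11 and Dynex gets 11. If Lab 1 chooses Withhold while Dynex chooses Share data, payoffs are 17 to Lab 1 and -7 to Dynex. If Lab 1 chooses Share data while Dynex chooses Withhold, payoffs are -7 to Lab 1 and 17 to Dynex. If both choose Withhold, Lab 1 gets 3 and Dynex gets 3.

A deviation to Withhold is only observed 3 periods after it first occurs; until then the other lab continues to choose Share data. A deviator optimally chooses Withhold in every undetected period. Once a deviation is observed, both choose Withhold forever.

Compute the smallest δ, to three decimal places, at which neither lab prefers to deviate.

The best deviation is to choose Withhold for all 3 undetected periods, earning 17 each, then 3 forever once detected.
Deviation value: 17(1−δ^3)/(1−δ) + 3δ^3/(1−δ); cooperation value: 11/(1−δ).
IC: 11 ≥ 17(1−δ^3) + 3δ^3 = 17 − 14δ^3.
So δ^3 ≥ 6/14 = 3/7, giving δ ≥ (3/7)^(1/3) ≈ 0.754.

0.754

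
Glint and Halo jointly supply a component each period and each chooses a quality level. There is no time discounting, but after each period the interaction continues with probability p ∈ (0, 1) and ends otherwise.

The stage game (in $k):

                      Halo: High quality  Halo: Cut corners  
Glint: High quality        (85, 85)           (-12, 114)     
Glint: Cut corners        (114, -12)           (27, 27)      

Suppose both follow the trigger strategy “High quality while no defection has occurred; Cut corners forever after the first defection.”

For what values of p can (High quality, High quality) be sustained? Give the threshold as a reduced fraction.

With no time discounting, the continuation probability p plays the role of the discount factor.
Grim-trigger IC: 85/(1−p) ≥ 114 + 27p/(1−p) ⇒ p ≥ (114−85)/(114−27) = 1/3.

1/3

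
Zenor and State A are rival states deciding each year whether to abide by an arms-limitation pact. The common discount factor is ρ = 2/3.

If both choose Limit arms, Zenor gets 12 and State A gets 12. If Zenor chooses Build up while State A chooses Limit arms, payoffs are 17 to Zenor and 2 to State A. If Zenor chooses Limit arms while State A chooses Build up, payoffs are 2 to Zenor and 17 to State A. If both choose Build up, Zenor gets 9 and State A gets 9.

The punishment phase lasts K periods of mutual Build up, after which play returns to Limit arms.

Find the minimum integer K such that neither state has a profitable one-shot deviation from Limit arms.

5

IC: ρ(1−ρ^K)/(1−ρ) ≥ (17−12)/(12−9) = 5/3.
With ρ = 2/3: need 1 − ρ^K ≥ 5/3·(1−2/3)/(2/3), i.e. ρ^K ≤ 0.1667.
Since (2/3)^4 = 0.1975 and (2/3)^5 = 0.1317, the smallest such K is 5.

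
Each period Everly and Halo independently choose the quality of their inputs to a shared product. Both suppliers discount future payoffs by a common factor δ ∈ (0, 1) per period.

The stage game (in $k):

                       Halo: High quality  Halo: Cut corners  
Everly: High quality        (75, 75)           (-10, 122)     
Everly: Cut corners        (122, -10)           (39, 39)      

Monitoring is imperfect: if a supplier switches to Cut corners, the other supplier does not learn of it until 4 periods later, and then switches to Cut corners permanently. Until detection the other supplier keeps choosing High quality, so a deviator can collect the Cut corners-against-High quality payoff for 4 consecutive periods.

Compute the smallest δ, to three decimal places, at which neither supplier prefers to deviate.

0.867

A deviator earns 122 for 4 periods, then 39 forever; cooperating earns 75 forever. Multiplying the IC by (1−δ):
75 ≥ 122(1−δ^4) + 39δ^4, so 83·δ^4 ≥ 47 and δ^4 ≥ 47/83.
δ ≥ (47/83)^(1/4) ≈ 0.867.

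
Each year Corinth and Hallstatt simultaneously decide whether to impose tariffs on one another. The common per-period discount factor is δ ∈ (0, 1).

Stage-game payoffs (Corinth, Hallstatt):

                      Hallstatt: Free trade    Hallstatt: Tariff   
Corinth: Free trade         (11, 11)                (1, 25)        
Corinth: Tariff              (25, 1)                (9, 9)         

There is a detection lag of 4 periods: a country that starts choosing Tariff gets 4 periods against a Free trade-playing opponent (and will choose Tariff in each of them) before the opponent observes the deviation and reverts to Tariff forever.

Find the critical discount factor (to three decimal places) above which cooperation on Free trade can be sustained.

0.967

Deviating for the 4 undetected periods gains 25−11 = 14 per period over cooperation, then loses 11−9 = 2 per period forever once punishment starts.
Gain: 14(1 + δ + … + δ^3); loss: 2·δ^4/(1−δ).
No profitable deviation ⇔ 14(1−δ^4) ≤ 2·δ^4, i.e. δ^4 ≥ 14/(14+2) = 7/8.
Hence δ ≥ (7/8)^(1/4) ≈ 0.967.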